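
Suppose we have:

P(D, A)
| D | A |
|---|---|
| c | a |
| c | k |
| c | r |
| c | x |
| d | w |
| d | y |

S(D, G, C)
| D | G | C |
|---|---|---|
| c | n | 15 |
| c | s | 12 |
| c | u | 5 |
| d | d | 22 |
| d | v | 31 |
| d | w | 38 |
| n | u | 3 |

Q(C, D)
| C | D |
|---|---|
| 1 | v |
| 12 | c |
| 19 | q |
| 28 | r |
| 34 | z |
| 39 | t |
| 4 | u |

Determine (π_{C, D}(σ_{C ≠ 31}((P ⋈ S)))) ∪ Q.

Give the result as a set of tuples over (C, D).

{(1, v), (12, c), (15, c), (19, q), (22, d), (28, r), (34, z), (38, d), (39, t), (4, u), (5, c)}

Natural join on D: {(c, a, n, 15), (c, a, s, 12), (c, a, u, 5), (c, k, n, 15), (c, k, s, 12), (c, k, u, 5), (c, r, n, 15), (c, r, s, 12), (c, r, u, 5), (c, x, n, 15), (c, x, s, 12), (c, x, u, 5), (d, w, d, 22), (d, w, v, 31), (d, w, w, 38), (d, y, d, 22), (d, y, v, 31), (d, y, w, 38)}
Apply σ_{C ≠ 31}; surviving tuples: {(c, a, n, 15), (c, a, s, 12), (c, a, u, 5), (c, k, n, 15), (c, k, s, 12), (c, k, u, 5), (c, r, n, 15), (c, r, s, 12), (c, r, u, 5), (c, x, n, 15), (c, x, s, 12), (c, x, u, 5), (d, w, d, 22), (d, w, w, 38), (d, y, d, 22), (d, y, w, 38)}
π_{C, D} gives {(12, c), (15, c), (22, d), (38, d), (5, c)} (11 duplicate(s) eliminated).
Union: {(12, c), (15, c), (22, d), (38, d), (5, c)} with {(1, v), (12, c), (19, q), (28, r), (34, z), (39, t), (4, u)} → {(1, v), (12, c), (15, c), (19, q), (22, d), (28, r), (34, z), (38, d), (39, t), (4, u), (5, c)}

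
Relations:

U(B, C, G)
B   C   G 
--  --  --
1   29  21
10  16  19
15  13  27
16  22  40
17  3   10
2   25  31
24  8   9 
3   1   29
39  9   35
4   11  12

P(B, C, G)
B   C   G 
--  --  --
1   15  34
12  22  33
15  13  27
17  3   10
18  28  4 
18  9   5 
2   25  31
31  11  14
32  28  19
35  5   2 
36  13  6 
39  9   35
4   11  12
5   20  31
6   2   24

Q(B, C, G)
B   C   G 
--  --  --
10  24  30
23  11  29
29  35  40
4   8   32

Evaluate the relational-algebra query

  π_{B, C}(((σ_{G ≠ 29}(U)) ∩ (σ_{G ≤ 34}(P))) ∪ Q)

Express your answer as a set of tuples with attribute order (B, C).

{(10, 24), (15, 13), (17, 3), (2, 25), (23, 11), (29, 35), (4, 11), (4, 8)}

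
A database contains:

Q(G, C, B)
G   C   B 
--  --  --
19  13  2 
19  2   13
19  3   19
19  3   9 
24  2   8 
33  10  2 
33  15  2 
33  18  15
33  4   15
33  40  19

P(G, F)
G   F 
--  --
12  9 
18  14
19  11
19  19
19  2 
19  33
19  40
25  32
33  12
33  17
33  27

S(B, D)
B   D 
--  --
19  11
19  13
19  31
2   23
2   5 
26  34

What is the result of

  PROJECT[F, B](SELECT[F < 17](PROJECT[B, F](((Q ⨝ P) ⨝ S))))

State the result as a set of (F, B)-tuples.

{(11, 19), (11, 2), (12, 19), (12, 2), (2, 19), (2, 2)}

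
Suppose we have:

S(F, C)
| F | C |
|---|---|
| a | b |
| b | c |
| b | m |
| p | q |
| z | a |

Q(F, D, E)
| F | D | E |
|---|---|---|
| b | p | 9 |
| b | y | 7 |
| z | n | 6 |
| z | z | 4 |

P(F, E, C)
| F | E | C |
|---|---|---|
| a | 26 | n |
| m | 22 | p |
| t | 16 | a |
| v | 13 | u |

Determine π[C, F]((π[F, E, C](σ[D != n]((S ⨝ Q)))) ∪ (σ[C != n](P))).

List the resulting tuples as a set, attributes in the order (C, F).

Natural join on F: {(b, c, p, 9), (b, c, y, 7), (b, m, p, 9), (b, m, y, 7), (z, a, n, 6), (z, a, z, 4)}
Filtering on D != n leaves {(b, c, p, 9), (b, c, y, 7), (b, m, p, 9), (b, m, y, 7), (z, a, z, 4)}.
Projecting to F, E, C: {(b, 7, c), (b, 7, m), (b, 9, c), (b, 9, m), (z, 4, a)}
Filtering on C != n leaves {(m, 22, p), (t, 16, a), (v, 13, u)}.
Set union of the two operands is {(b, 7, c), (b, 7, m), (b, 9, c), (b, 9, m), (m, 22, p), (t, 16, a), (v, 13, u), (z, 4, a)}.
Projecting to C, F (2 duplicate(s) eliminated): {(a, t), (a, z), (c, b), (m, b), (p, m), (u, v)}

{(a, t), (a, z), (c, b), (m, b), (p, m), (u, v)}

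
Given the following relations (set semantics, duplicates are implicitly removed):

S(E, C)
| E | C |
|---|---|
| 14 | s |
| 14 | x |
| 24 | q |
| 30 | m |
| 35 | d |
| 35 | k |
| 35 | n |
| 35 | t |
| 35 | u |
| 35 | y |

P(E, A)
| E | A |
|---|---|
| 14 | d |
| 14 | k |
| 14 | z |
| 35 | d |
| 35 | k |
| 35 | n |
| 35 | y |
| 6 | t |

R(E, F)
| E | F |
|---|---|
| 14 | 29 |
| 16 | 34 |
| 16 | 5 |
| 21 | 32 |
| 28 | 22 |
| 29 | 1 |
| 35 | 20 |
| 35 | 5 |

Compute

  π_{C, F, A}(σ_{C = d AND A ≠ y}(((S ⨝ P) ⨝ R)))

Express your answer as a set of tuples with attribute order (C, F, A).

S ⋈ P (natural join on E): {(14, s, d), (14, s, k), (14, s, z), (14, x, d), (14, x, k), (14, x, z), (35, d, d), (35, d, k), (35, d, n), (35, d, y), (35, k, d), (35, k, k), (35, k, n), (35, k, y), (35, n, d), (35, n, k), (35, n, n), (35, n, y), (35, t, d), (35, t, k), (35, t, n), (35, t, y), (35, u, d), (35, u, k), (35, u, n), (35, u, y), (35, y, d), (35, y, k), (35, y, n), (35, y, y)}
(S ⨝ P) ⋈ R (natural join on E): {(14, s, d, 29), (14, s, k, 29), (14, s, z, 29), (14, x, d, 29), (14, x, k, 29), (14, x, z, 29), (35, d, d, 20), (35, d, d, 5), (35, d, k, 20), (35, d, k, 5), (35, d, n, 20), (35, d, n, 5), (35, d, y, 20), (35, d, y, 5), (35, k, d, 20), (35, k, d, 5), (35, k, k, 20), (35, k, k, 5), (35, k, n, 20), (35, k, n, 5), (35, k, y, 20), (35, k, y, 5), (35, n, d, 20), (35, n, d, 5), (35, n, k, 20), (35, n, k, 5), (35, n, n, 20), (35, n, n, 5), (35, n, y, 20), (35, n, y, 5), (35, t, d, 20), (35, t, d, 5), (35, t, k, 20), (35, t, k, 5), (35, t, n, 20), (35, t, n, 5), (35, t, y, 20), (35, t, y, 5), (35, u, d, 20), (35, u, d, 5), (35, u, k, 20), (35, u, k, 5), (35, u, n, 20), (35, u, n, 5), (35, u, y, 20), (35, u, y, 5), (35, y, d, 20), (35, y, d, 5), (35, y, k, 20), (35, y, k, 5), (35, y, n, 20), (35, y, n, 5), (35, y, y, 20), (35, y, y, 5)}
Selection C = d AND A ≠ y: {(35, d, d, 20), (35, d, d, 5), (35, d, k, 20), (35, d, k, 5), (35, d, n, 20), (35, d, n, 5)}
π[C, F, A]: project onto (C, F, A) → {(d, 20, d), (d, 20, k), (d, 20, n), (d, 5, d), (d, 5, k), (d, 5, n)}

{(d, 20, d), (d, 20, k), (d, 20, n), (d, 5, d), (d, 5, k), (d, 5, n)}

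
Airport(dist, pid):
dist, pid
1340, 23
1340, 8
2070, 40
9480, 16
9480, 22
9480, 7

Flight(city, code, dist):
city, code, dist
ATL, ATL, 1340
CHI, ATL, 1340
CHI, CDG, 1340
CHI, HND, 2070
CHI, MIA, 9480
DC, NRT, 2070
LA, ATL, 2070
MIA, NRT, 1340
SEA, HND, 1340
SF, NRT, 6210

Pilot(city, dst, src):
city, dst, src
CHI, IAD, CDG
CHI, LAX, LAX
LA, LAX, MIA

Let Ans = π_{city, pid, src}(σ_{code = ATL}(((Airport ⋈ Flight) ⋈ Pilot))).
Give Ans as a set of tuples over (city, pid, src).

{(CHI, 23, CDG), (CHI, 23, LAX), (CHI, 8, CDG), (CHI, 8, LAX), (LA, 40, MIA)}

Natural join on dist: {(1340, 23, ATL, ATL), (1340, 23, CHI, ATL), (1340, 23, CHI, CDG), (1340, 23, MIA, NRT), (1340, 23, SEA, HND), (1340, 8, ATL, ATL), (1340, 8, CHI, ATL), (1340, 8, CHI, CDG), (1340, 8, MIA, NRT), (1340, 8, SEA, HND), (2070, 40, CHI, HND), (2070, 40, DC, NRT), (2070, 40, LA, ATL), (9480, 16, CHI, MIA), (9480, 22, CHI, MIA), (9480, 7, CHI, MIA)}
Natural join on city: {(1340, 23, CHI, ATL, IAD, CDG), (1340, 23, CHI, ATL, LAX, LAX), (1340, 23, CHI, CDG, IAD, CDG), (1340, 23, CHI, CDG, LAX, LAX), (1340, 8, CHI, ATL, IAD, CDG), (1340, 8, CHI, ATL, LAX, LAX), (1340, 8, CHI, CDG, IAD, CDG), (1340, 8, CHI, CDG, LAX, LAX), (2070, 40, CHI, HND, IAD, CDG), (2070, 40, CHI, HND, LAX, LAX), (2070, 40, LA, ATL, LAX, MIA), (9480, 16, CHI, MIA, IAD, CDG), (9480, 16, CHI, MIA, LAX, LAX), (9480, 22, CHI, MIA, IAD, CDG), (9480, 22, CHI, MIA, LAX, LAX), (9480, 7, CHI, MIA, IAD, CDG), (9480, 7, CHI, MIA, LAX, LAX)}
Filtering on code = ATL leaves {(1340, 23, CHI, ATL, IAD, CDG), (1340, 23, CHI, ATL, LAX, LAX), (1340, 8, CHI, ATL, IAD, CDG), (1340, 8, CHI, ATL, LAX, LAX), (2070, 40, LA, ATL, LAX, MIA)}.
Keep only column(s) city, pid, src: {(CHI, 23, CDG), (CHI, 23, LAX), (CHI, 8, CDG), (CHI, 8, LAX), (LA, 40, MIA)}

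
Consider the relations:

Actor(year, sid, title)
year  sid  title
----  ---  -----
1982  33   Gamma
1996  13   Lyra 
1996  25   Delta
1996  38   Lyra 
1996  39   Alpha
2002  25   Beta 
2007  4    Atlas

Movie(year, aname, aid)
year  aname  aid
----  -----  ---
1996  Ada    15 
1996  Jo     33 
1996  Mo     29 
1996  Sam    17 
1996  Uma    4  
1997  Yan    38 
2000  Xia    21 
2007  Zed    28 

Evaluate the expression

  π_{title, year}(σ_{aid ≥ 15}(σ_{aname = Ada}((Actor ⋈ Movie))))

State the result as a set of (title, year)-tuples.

Actor ⋈ Movie (natural join on year): {(1996, 13, Lyra, Ada, 15), (1996, 13, Lyra, Jo, 33), (1996, 13, Lyra, Mo, 29), (1996, 13, Lyra, Sam, 17), (1996, 13, Lyra, Uma, 4), (1996, 25, Delta, Ada, 15), (1996, 25, Delta, Jo, 33), (1996, 25, Delta, Mo, 29), (1996, 25, Delta, Sam, 17), (1996, 25, Delta, Uma, 4), (1996, 38, Lyra, Ada, 15), (1996, 38, Lyra, Jo, 33), (1996, 38, Lyra, Mo, 29), (1996, 38, Lyra, Sam, 17), (1996, 38, Lyra, Uma, 4), (1996, 39, Alpha, Ada, 15), (1996, 39, Alpha, Jo, 33), (1996, 39, Alpha, Mo, 29), (1996, 39, Alpha, Sam, 17), (1996, 39, Alpha, Uma, 4), (2007, 4, Atlas, Zed, 28)}
Apply σ_{aname = Ada}; surviving tuples: {(1996, 13, Lyra, Ada, 15), (1996, 25, Delta, Ada, 15), (1996, 38, Lyra, Ada, 15), (1996, 39, Alpha, Ada, 15)}
Apply σ_{aid ≥ 15}; surviving tuples: {(1996, 13, Lyra, Ada, 15), (1996, 25, Delta, Ada, 15), (1996, 38, Lyra, Ada, 15), (1996, 39, Alpha, Ada, 15)}
Projecting to title, year (1 duplicate(s) eliminated): {(Alpha, 1996), (Delta, 1996), (Lyra, 1996)}

{(Alpha, 1996), (Delta, 1996), (Lyra, 1996)}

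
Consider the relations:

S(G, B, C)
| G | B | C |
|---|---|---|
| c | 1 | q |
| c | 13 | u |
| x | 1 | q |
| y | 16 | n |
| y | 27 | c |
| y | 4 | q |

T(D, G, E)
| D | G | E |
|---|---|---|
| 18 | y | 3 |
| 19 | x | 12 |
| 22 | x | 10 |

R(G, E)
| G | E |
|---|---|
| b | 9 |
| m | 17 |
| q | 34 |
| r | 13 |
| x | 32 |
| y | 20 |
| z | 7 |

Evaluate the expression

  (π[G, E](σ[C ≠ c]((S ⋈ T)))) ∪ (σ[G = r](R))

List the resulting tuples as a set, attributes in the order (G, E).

{(r, 13), (x, 10), (x, 12), (y, 3)}

Natural join on G: {(x, 1, q, 19, 12), (x, 1, q, 22, 10), (y, 16, n, 18, 3), (y, 27, c, 18, 3), (y, 4, q, 18, 3)}
Apply σ_{C ≠ c}; surviving tuples: {(x, 1, q, 19, 12), (x, 1, q, 22, 10), (y, 16, n, 18, 3), (y, 4, q, 18, 3)}
Projecting to G, E (1 duplicate(s) eliminated): {(x, 10), (x, 12), (y, 3)}
Apply σ_{G = r}; surviving tuples: {(r, 13)}
Taking the union: {(r, 13), (x, 10), (x, 12), (y, 3)}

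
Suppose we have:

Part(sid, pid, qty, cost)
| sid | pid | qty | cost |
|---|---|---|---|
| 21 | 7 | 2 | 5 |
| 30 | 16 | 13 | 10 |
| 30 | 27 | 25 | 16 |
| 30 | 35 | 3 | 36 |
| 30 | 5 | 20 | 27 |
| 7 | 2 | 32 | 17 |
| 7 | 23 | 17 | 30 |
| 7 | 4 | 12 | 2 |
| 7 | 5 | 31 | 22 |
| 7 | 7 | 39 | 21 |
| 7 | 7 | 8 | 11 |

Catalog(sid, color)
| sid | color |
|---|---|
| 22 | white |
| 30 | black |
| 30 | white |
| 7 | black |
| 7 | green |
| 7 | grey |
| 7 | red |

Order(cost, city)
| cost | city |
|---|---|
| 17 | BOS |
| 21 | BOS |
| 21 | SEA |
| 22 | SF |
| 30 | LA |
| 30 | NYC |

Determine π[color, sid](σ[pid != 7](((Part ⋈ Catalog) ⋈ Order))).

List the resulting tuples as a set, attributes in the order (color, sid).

{(black, 7), (green, 7), (grey, 7), (red, 7)}

Natural join on sid: {(30, 16, 13, 10, black), (30, 16, 13, 10, white), (30, 27, 25, 16, black), (30, 27, 25, 16, white), (30, 35, 3, 36, black), (30, 35, 3, 36, white), (30, 5, 20, 27, black), (30, 5, 20, 27, white), (7, 2, 32, 17, black), (7, 2, 32, 17, green), (7, 2, 32, 17, grey), (7, 2, 32, 17, red), (7, 23, 17, 30, black), (7, 23, 17, 30, green), (7, 23, 17, 30, grey), (7, 23, 17, 30, red), (7, 4, 12, 2, black), (7, 4, 12, 2, green), (7, 4, 12, 2, grey), (7, 4, 12, 2, red), (7, 5, 31, 22, black), (7, 5, 31, 22, green), (7, 5, 31, 22, grey), (7, 5, 31, 22, red), (7, 7, 39, 21, black), (7, 7, 39, 21, green), (7, 7, 39, 21, grey), (7, 7, 39, 21, red), (7, 7, 8, 11, black), (7, 7, 8, 11, green), (7, 7, 8, 11, grey), (7, 7, 8, 11, red)}
Natural join on cost: {(7, 2, 32, 17, black, BOS), (7, 2, 32, 17, green, BOS), (7, 2, 32, 17, grey, BOS), (7, 2, 32, 17, red, BOS), (7, 23, 17, 30, black, LA), (7, 23, 17, 30, black, NYC), (7, 23, 17, 30, green, LA), (7, 23, 17, 30, green, NYC), (7, 23, 17, 30, grey, LA), (7, 23, 17, 30, grey, NYC), (7, 23, 17, 30, red, LA), (7, 23, 17, 30, red, NYC), (7, 5, 31, 22, black, SF), (7, 5, 31, 22, green, SF), (7, 5, 31, 22, grey, SF), (7, 5, 31, 22, red, SF), (7, 7, 39, 21, black, BOS), (7, 7, 39, 21, black, SEA), (7, 7, 39, 21, green, BOS), (7, 7, 39, 21, green, SEA), (7, 7, 39, 21, grey, BOS), (7, 7, 39, 21, grey, SEA), (7, 7, 39, 21, red, BOS), (7, 7, 39, 21, red, SEA)}
Selection pid != 7: {(7, 2, 32, 17, black, BOS), (7, 2, 32, 17, green, BOS), (7, 2, 32, 17, grey, BOS), (7, 2, 32, 17, red, BOS), (7, 23, 17, 30, black, LA), (7, 23, 17, 30, black, NYC), (7, 23, 17, 30, green, LA), (7, 23, 17, 30, green, NYC), (7, 23, 17, 30, grey, LA), (7, 23, 17, 30, grey, NYC), (7, 23, 17, 30, red, LA), (7, 23, 17, 30, red, NYC), (7, 5, 31, 22, black, SF), (7, 5, 31, 22, green, SF), (7, 5, 31, 22, grey, SF), (7, 5, 31, 22, red, SF)}
Projecting to color, sid (12 duplicate(s) eliminated): {(black, 7), (green, 7), (grey, 7), (red, 7)}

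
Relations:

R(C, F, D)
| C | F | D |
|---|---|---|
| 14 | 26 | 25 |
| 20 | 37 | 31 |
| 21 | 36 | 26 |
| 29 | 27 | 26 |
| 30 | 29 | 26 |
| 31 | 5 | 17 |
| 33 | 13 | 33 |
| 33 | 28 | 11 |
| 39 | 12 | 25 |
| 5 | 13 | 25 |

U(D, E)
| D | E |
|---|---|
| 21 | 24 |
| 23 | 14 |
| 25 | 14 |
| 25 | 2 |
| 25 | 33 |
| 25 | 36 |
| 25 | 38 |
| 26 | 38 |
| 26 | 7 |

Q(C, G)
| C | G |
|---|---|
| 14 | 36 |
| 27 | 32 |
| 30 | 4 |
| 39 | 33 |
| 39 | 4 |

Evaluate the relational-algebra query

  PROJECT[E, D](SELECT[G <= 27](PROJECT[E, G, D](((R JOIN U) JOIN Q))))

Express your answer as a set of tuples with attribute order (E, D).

R ⋈ U (natural join on D): {(14, 26, 25, 14), (14, 26, 25, 2), (14, 26, 25, 33), (14, 26, 25, 36), (14, 26, 25, 38), (21, 36, 26, 38), (21, 36, 26, 7), (29, 27, 26, 38), (29, 27, 26, 7), (30, 29, 26, 38), (30, 29, 26, 7), (39, 12, 25, 14), (39, 12, 25, 2), (39, 12, 25, 33), (39, 12, 25, 36), (39, 12, 25, 38), (5, 13, 25, 14), (5, 13, 25, 2), (5, 13, 25, 33), (5, 13, 25, 36), (5, 13, 25, 38)}
(R JOIN U) ⋈ Q (natural join on C): {(14, 26, 25, 14, 36), (14, 26, 25, 2, 36), (14, 26, 25, 33, 36), (14, 26, 25, 36, 36), (14, 26, 25, 38, 36), (30, 29, 26, 38, 4), (30, 29, 26, 7, 4), (39, 12, 25, 14, 33), (39, 12, 25, 14, 4), (39, 12, 25, 2, 33), (39, 12, 25, 2, 4), (39, 12, 25, 33, 33), (39, 12, 25, 33, 4), (39, 12, 25, 36, 33), (39, 12, 25, 36, 4), (39, 12, 25, 38, 33), (39, 12, 25, 38, 4)}
Projecting to E, G, D: {(14, 33, 25), (14, 36, 25), (14, 4, 25), (2, 33, 25), (2, 36, 25), (2, 4, 25), (33, 33, 25), (33, 36, 25), (33, 4, 25), (36, 33, 25), (36, 36, 25), (36, 4, 25), (38, 33, 25), (38, 36, 25), (38, 4, 25), (38, 4, 26), (7, 4, 26)}
Apply σ_{G <= 27}; surviving tuples: {(14, 4, 25), (2, 4, 25), (33, 4, 25), (36, 4, 25), (38, 4, 25), (38, 4, 26), (7, 4, 26)}
Projecting to E, D: {(14, 25), (2, 25), (33, 25), (36, 25), (38, 25), (38, 26), (7, 26)}

{(14, 25), (2, 25), (33, 25), (36, 25), (38, 25), (38, 26), (7, 26)}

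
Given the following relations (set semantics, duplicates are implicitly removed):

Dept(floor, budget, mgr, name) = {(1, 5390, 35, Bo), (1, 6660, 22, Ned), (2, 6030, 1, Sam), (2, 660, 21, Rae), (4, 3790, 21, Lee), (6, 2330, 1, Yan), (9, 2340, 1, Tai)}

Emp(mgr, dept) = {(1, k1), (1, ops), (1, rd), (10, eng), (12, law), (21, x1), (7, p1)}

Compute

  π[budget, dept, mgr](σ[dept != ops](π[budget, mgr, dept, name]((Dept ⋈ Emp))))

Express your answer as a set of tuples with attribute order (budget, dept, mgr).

{(2330, k1, 1), (2330, rd, 1), (2340, k1, 1), (2340, rd, 1), (3790, x1, 21), (6030, k1, 1), (6030, rd, 1), (660, x1, 21)}

Natural join on mgr: {(2, 6030, 1, Sam, k1), (2, 6030, 1, Sam, ops), (2, 6030, 1, Sam, rd), (2, 660, 21, Rae, x1), (4, 3790, 21, Lee, x1), (6, 2330, 1, Yan, k1), (6, 2330, 1, Yan, ops), (6, 2330, 1, Yan, rd), (9, 2340, 1, Tai, k1), (9, 2340, 1, Tai, ops), (9, 2340, 1, Tai, rd)}
Projecting to budget, mgr, dept, name: {(2330, 1, k1, Yan), (2330, 1, ops, Yan), (2330, 1, rd, Yan), (2340, 1, k1, Tai), (2340, 1, ops, Tai), (2340, 1, rd, Tai), (3790, 21, x1, Lee), (6030, 1, k1, Sam), (6030, 1, ops, Sam), (6030, 1, rd, Sam), (660, 21, x1, Rae)}
Selection dept != ops: {(2330, 1, k1, Yan), (2330, 1, rd, Yan), (2340, 1, k1, Tai), (2340, 1, rd, Tai), (3790, 21, x1, Lee), (6030, 1, k1, Sam), (6030, 1, rd, Sam), (660, 21, x1, Rae)}
Projecting to budget, dept, mgr: {(2330, k1, 1), (2330, rd, 1), (2340, k1, 1), (2340, rd, 1), (3790, x1, 21), (6030, k1, 1), (6030, rd, 1), (660, x1, 21)}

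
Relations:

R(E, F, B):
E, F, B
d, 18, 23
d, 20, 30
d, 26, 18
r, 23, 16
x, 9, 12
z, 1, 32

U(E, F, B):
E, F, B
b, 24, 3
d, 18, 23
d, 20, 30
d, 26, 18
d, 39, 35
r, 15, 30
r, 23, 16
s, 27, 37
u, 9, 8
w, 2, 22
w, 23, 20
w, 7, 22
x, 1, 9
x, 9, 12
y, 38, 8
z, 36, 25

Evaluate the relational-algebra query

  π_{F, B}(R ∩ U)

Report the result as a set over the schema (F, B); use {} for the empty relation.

Intersection: {(d, 18, 23), (d, 20, 30), (d, 26, 18), (r, 23, 16), (x, 9, 12), (z, 1, 32)} with {(b, 24, 3), (d, 18, 23), (d, 20, 30), (d, 26, 18), (d, 39, 35), (r, 15, 30), (r, 23, 16), (s, 27, 37), (u, 9, 8), (w, 2, 22), (w, 23, 20), (w, 7, 22), (x, 1, 9), (x, 9, 12), (y, 38, 8), (z, 36, 25)} → {(d, 18, 23), (d, 20, 30), (d, 26, 18), (r, 23, 16), (x, 9, 12)}
Projecting to F, B: {(18, 23), (20, 30), (23, 16), (26, 18), (9, 12)}

{(18, 23), (20, 30), (23, 16), (26, 18), (9, 12)}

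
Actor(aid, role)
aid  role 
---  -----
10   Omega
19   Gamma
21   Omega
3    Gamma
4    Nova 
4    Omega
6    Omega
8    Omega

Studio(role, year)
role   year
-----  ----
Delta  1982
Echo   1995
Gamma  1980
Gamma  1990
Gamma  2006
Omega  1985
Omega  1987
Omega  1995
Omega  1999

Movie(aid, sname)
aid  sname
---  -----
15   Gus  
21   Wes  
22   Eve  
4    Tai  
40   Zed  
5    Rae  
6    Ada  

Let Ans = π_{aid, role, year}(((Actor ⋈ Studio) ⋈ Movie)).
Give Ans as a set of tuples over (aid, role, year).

Joining Actor and Studio on role yields {(10, Omega, 1985), (10, Omega, 1987), (10, Omega, 1995), (10, Omega, 1999), (19, Gamma, 1980), (19, Gamma, 1990), (19, Gamma, 2006), (21, Omega, 1985), (21, Omega, 1987), (21, Omega, 1995), (21, Omega, 1999), (3, Gamma, 1980), (3, Gamma, 1990), (3, Gamma, 2006), (4, Omega, 1985), (4, Omega, 1987), (4, Omega, 1995), (4, Omega, 1999), (6, Omega, 1985), (6, Omega, 1987), (6, Omega, 1995), (6, Omega, 1999), (8, Omega, 1985), (8, Omega, 1987), (8, Omega, 1995), (8, Omega, 1999)}.
Joining (Actor ⋈ Studio) and Movie on aid yields {(21, Omega, 1985, Wes), (21, Omega, 1987, Wes), (21, Omega, 1995, Wes), (21, Omega, 1999, Wes), (4, Omega, 1985, Tai), (4, Omega, 1987, Tai), (4, Omega, 1995, Tai), (4, Omega, 1999, Tai), (6, Omega, 1985, Ada), (6, Omega, 1987, Ada), (6, Omega, 1995, Ada), (6, Omega, 1999, Ada)}.
Keep only column(s) aid, role, year: {(21, Omega, 1985), (21, Omega, 1987), (21, Omega, 1995), (21, Omega, 1999), (4, Omega, 1985), (4, Omega, 1987), (4, Omega, 1995), (4, Omega, 1999), (6, Omega, 1985), (6, Omega, 1987), (6, Omega, 1995), (6, Omega, 1999)}

{(21, Omega, 1985), (21, Omega, 1987), (21, Omega, 1995), (21, Omega, 1999), (4, Omega, 1985), (4, Omega, 1987), (4, Omega, 1995), (4, Omega, 1999), (6, Omega, 1985), (6, Omega, 1987), (6, Omega, 1995), (6, Omega, 1999)}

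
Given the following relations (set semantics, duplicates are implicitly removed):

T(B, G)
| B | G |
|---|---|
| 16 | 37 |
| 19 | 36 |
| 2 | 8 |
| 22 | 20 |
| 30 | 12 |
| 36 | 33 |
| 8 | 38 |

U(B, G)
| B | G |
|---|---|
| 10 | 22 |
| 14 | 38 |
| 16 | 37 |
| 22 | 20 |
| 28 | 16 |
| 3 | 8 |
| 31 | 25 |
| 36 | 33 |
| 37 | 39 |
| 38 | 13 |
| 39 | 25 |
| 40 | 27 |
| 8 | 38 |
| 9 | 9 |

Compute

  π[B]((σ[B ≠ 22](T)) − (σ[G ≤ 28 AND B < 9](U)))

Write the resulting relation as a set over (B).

{16, 19, 2, 30, 36, 8}

σ[B ≠ 22]: keep tuples satisfying B ≠ 22 → {(16, 37), (19, 36), (2, 8), (30, 12), (36, 33), (8, 38)}
σ[G ≤ 28 AND B < 9]: keep tuples satisfying G ≤ 28 AND B < 9 → {(3, 8)}
Difference: {(16, 37), (19, 36), (2, 8), (30, 12), (36, 33), (8, 38)} with {(3, 8)} → {(16, 37), (19, 36), (2, 8), (30, 12), (36, 33), (8, 38)}
π[B]: project onto (B) → {16, 19, 2, 30, 36, 8}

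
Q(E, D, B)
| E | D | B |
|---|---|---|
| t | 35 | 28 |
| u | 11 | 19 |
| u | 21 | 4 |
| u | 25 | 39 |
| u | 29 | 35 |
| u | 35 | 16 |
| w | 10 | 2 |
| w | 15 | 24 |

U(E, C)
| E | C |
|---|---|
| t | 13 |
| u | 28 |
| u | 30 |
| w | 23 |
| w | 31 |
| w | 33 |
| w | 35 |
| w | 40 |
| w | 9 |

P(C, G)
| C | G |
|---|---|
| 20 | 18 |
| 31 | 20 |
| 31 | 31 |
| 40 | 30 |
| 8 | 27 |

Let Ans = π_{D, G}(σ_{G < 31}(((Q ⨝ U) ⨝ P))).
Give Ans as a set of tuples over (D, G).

{(10, 20), (10, 30), (15, 20), (15, 30)}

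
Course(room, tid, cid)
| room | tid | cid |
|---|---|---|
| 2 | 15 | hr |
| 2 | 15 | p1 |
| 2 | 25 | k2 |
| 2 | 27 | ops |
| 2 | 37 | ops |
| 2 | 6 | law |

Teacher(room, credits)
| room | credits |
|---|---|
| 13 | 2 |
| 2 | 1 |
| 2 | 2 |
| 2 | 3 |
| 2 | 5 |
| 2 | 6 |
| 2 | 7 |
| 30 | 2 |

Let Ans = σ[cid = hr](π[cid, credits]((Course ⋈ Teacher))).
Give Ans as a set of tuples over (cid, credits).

{(hr, 1), (hr, 2), (hr, 3), (hr, 5), (hr, 6), (hr, 7)}

Joining Course and Teacher on room yields {(2, 15, hr, 1), (2, 15, hr, 2), (2, 15, hr, 3), (2, 15, hr, 5), (2, 15, hr, 6), (2, 15, hr, 7), (2, 15, p1, 1), (2, 15, p1, 2), (2, 15, p1, 3), (2, 15, p1, 5), (2, 15, p1, 6), (2, 15, p1, 7), (2, 25, k2, 1), (2, 25, k2, 2), (2, 25, k2, 3), (2, 25, k2, 5), (2, 25, k2, 6), (2, 25, k2, 7), (2, 27, ops, 1), (2, 27, ops, 2), (2, 27, ops, 3), (2, 27, ops, 5), (2, 27, ops, 6), (2, 27, ops, 7), (2, 37, ops, 1), (2, 37, ops, 2), (2, 37, ops, 3), (2, 37, ops, 5), (2, 37, ops, 6), (2, 37, ops, 7), (2, 6, law, 1), (2, 6, law, 2), (2, 6, law, 3), (2, 6, law, 5), (2, 6, law, 6), (2, 6, law, 7)}.
π_{cid, credits} gives {(hr, 1), (hr, 2), (hr, 3), (hr, 5), (hr, 6), (hr, 7), (k2, 1), (k2, 2), (k2, 3), (k2, 5), (k2, 6), (k2, 7), (law, 1), (law, 2), (law, 3), (law, 5), (law, 6), (law, 7), (ops, 1), (ops, 2), (ops, 3), (ops, 5), (ops, 6), (ops, 7), (p1, 1), (p1, 2), (p1, 3), (p1, 5), (p1, 6), (p1, 7)} (6 duplicate(s) eliminated).
Apply σ_{cid = hr}; surviving tuples: {(hr, 1), (hr, 2), (hr, 3), (hr, 5), (hr, 6), (hr, 7)}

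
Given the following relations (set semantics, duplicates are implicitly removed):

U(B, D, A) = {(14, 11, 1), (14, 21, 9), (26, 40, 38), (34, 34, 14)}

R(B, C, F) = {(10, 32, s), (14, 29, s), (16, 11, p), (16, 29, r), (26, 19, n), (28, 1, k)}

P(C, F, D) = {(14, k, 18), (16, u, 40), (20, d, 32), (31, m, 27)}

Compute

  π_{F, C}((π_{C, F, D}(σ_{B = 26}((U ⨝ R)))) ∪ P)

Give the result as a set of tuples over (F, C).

Joining U and R on B yields {(14, 11, 1, 29, s), (14, 21, 9, 29, s), (26, 40, 38, 19, n)}.
Apply σ_{B = 26}; surviving tuples: {(26, 40, 38, 19, n)}
Projecting to C, F, D: {(19, n, 40)}
Set union of the two operands is {(14, k, 18), (16, u, 40), (19, n, 40), (20, d, 32), (31, m, 27)}.
Projecting to F, C: {(d, 20), (k, 14), (m, 31), (n, 19), (u, 16)}

{(d, 20), (k, 14), (m, 31), (n, 19), (u, 16)}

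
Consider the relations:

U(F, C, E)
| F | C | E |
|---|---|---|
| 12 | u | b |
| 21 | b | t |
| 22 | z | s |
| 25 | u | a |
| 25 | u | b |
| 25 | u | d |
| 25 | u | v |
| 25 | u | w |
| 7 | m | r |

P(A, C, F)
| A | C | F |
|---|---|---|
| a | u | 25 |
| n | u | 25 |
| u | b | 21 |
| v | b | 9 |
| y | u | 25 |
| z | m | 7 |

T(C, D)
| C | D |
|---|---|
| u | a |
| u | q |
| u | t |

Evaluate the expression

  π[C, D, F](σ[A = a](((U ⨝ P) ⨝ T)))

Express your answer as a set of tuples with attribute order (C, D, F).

U ⋈ P (natural join on F, C): {(21, b, t, u), (25, u, a, a), (25, u, a, n), (25, u, a, y), (25, u, b, a), (25, u, b, n), (25, u, b, y), (25, u, d, a), (25, u, d, n), (25, u, d, y), (25, u, v, a), (25, u, v, n), (25, u, v, y), (25, u, w, a), (25, u, w, n), (25, u, w, y), (7, m, r, z)}
(U ⨝ P) ⋈ T (natural join on C): {(25, u, a, a, a), (25, u, a, a, q), (25, u, a, a, t), (25, u, a, n, a), (25, u, a, n, q), (25, u, a, n, t), (25, u, a, y, a), (25, u, a, y, q), (25, u, a, y, t), (25, u, b, a, a), (25, u, b, a, q), (25, u, b, a, t), (25, u, b, n, a), (25, u, b, n, q), (25, u, b, n, t), (25, u, b, y, a), (25, u, b, y, q), (25, u, b, y, t), (25, u, d, a, a), (25, u, d, a, q), (25, u, d, a, t), (25, u, d, n, a), (25, u, d, n, q), (25, u, d, n, t), (25, u, d, y, a), (25, u, d, y, q), (25, u, d, y, t), (25, u, v, a, a), (25, u, v, a, q), (25, u, v, a, t), (25, u, v, n, a), (25, u, v, n, q), (25, u, v, n, t), (25, u, v, y, a), (25, u, v, y, q), (25, u, v, y, t), (25, u, w, a, a), (25, u, w, a, q), (25, u, w, a, t), (25, u, w, n, a), (25, u, w, n, q), (25, u, w, n, t), (25, u, w, y, a), (25, u, w, y, q), (25, u, w, y, t)}
Apply σ_{A = a}; surviving tuples: {(25, u, a, a, a), (25, u, a, a, q), (25, u, a, a, t), (25, u, b, a, a), (25, u, b, a, q), (25, u, b, a, t), (25, u, d, a, a), (25, u, d, a, q), (25, u, d, a, t), (25, u, v, a, a), (25, u, v, a, q), (25, u, v, a, t), (25, u, w, a, a), (25, u, w, a, q), (25, u, w, a, t)}
π[C, D, F]: project onto (C, D, F) (12 duplicate(s) eliminated) → {(u, a, 25), (u, q, 25), (u, t, 25)}

{(u, a, 25), (u, q, 25), (u, t, 25)}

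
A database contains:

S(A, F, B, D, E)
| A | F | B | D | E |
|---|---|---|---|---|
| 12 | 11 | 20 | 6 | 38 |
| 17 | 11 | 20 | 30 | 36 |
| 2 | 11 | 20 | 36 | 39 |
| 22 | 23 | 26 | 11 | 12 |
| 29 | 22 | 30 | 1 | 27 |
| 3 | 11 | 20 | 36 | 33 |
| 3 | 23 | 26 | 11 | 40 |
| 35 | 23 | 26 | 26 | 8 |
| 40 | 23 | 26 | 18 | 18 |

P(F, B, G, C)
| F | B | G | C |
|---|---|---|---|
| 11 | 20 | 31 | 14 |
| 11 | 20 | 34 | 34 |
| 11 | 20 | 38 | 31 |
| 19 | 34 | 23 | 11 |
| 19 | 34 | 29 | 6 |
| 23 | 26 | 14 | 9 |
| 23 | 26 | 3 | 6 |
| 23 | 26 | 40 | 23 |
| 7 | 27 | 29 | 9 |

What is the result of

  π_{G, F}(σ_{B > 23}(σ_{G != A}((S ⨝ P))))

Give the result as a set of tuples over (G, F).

Natural join on F, B: {(12, 11, 20, 6, 38, 31, 14), (12, 11, 20, 6, 38, 34, 34), (12, 11, 20, 6, 38, 38, 31), (17, 11, 20, 30, 36, 31, 14), (17, 11, 20, 30, 36, 34, 34), (17, 11, 20, 30, 36, 38, 31), (2, 11, 20, 36, 39, 31, 14), (2, 11, 20, 36, 39, 34, 34), (2, 11, 20, 36, 39, 38, 31), (22, 23, 26, 11, 12, 14, 9), (22, 23, 26, 11, 12, 3, 6), (22, 23, 26, 11, 12, 40, 23), (3, 11, 20, 36, 33, 31, 14), (3, 11, 20, 36, 33, 34, 34), (3, 11, 20, 36, 33, 38, 31), (3, 23, 26, 11, 40, 14, 9), (3, 23, 26, 11, 40, 3, 6), (3, 23, 26, 11, 40, 40, 23), (35, 23, 26, 26, 8, 14, 9), (35, 23, 26, 26, 8, 3, 6), (35, 23, 26, 26, 8, 40, 23), (40, 23, 26, 18, 18, 14, 9), (40, 23, 26, 18, 18, 3, 6), (40, 23, 26, 18, 18, 40, 23)}
Selection G != A: {(12, 11, 20, 6, 38, 31, 14), (12, 11, 20, 6, 38, 34, 34), (12, 11, 20, 6, 38, 38, 31), (17, 11, 20, 30, 36, 31, 14), (17, 11, 20, 30, 36, 34, 34), (17, 11, 20, 30, 36, 38, 31), (2, 11, 20, 36, 39, 31, 14), (2, 11, 20, 36, 39, 34, 34), (2, 11, 20, 36, 39, 38, 31), (22, 23, 26, 11, 12, 14, 9), (22, 23, 26, 11, 12, 3, 6), (22, 23, 26, 11, 12, 40, 23), (3, 11, 20, 36, 33, 31, 14), (3, 11, 20, 36, 33, 34, 34), (3, 11, 20, 36, 33, 38, 31), (3, 23, 26, 11, 40, 14, 9), (3, 23, 26, 11, 40, 40, 23), (35, 23, 26, 26, 8, 14, 9), (35, 23, 26, 26, 8, 3, 6), (35, 23, 26, 26, 8, 40, 23), (40, 23, 26, 18, 18, 14, 9), (40, 23, 26, 18, 18, 3, 6)}
Selection B > 23: {(22, 23, 26, 11, 12, 14, 9), (22, 23, 26, 11, 12, 3, 6), (22, 23, 26, 11, 12, 40, 23), (3, 23, 26, 11, 40, 14, 9), (3, 23, 26, 11, 40, 40, 23), (35, 23, 26, 26, 8, 14, 9), (35, 23, 26, 26, 8, 3, 6), (35, 23, 26, 26, 8, 40, 23), (40, 23, 26, 18, 18, 14, 9), (40, 23, 26, 18, 18, 3, 6)}
π[G, F]: project onto (G, F) (7 duplicate(s) eliminated) → {(14, 23), (3, 23), (40, 23)}

{(14, 23), (3, 23), (40, 23)}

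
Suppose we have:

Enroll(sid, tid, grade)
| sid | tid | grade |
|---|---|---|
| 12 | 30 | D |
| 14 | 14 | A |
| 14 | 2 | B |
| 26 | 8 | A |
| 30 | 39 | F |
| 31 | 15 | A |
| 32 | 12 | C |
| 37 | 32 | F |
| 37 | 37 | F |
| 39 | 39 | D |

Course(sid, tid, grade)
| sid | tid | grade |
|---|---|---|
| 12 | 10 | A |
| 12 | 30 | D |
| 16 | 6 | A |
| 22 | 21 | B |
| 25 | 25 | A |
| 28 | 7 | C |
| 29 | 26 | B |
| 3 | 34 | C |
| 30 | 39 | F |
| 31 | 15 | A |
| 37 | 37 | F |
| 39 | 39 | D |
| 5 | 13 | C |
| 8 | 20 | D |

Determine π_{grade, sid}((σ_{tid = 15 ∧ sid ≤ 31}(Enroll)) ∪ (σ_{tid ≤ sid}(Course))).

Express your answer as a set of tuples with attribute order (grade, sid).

{(A, 12), (A, 16), (A, 25), (A, 31), (B, 22), (B, 29), (C, 28), (D, 39), (F, 37)}

Apply σ_{tid = 15 ∧ sid ≤ 31}; surviving tuples: {(31, 15, A)}
Apply σ_{tid ≤ sid}; surviving tuples: {(12, 10, A), (16, 6, A), (22, 21, B), (25, 25, A), (28, 7, C), (29, 26, B), (31, 15, A), (37, 37, F), (39, 39, D)}
Taking the union: {(12, 10, A), (16, 6, A), (22, 21, B), (25, 25, A), (28, 7, C), (29, 26, B), (31, 15, A), (37, 37, F), (39, 39, D)}
π_{grade, sid} gives {(A, 12), (A, 16), (A, 25), (A, 31), (B, 22), (B, 29), (C, 28), (D, 39), (F, 37)}.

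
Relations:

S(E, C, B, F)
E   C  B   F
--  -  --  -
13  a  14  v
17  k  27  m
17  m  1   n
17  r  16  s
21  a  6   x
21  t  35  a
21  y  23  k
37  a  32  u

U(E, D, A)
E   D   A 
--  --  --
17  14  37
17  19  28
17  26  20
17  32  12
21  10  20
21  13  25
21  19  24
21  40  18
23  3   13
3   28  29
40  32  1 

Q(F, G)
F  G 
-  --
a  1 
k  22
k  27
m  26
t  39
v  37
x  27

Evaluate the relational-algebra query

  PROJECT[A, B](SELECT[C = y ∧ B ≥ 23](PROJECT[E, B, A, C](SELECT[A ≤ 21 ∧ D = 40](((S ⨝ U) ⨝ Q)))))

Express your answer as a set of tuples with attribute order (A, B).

{(18, 23)}

Natural join on E: {(17, k, 27, m, 14, 37), (17, k, 27, m, 19, 28), (17, k, 27, m, 26, 20), (17, k, 27, m, 32, 12), (17, m, 1, n, 14, 37), (17, m, 1, n, 19, 28), (17, m, 1, n, 26, 20), (17, m, 1, n, 32, 12), (17, r, 16, s, 14, 37), (17, r, 16, s, 19, 28), (17, r, 16, s, 26, 20), (17, r, 16, s, 32, 12), (21, a, 6, x, 10, 20), (21, a, 6, x, 13, 25), (21, a, 6, x, 19, 24), (21, a, 6, x, 40, 18), (21, t, 35, a, 10, 20), (21, t, 35, a, 13, 25), (21, t, 35, a, 19, 24), (21, t, 35, a, 40, 18), (21, y, 23, k, 10, 20), (21, y, 23, k, 13, 25), (21, y, 23, k, 19, 24), (21, y, 23, k, 40, 18)}
Natural join on F: {(17, k, 27, m, 14, 37, 26), (17, k, 27, m, 19, 28, 26), (17, k, 27, m, 26, 20, 26), (17, k, 27, m, 32, 12, 26), (21, a, 6, x, 10, 20, 27), (21, a, 6, x, 13, 25, 27), (21, a, 6, x, 19, 24, 27), (21, a, 6, x, 40, 18, 27), (21, t, 35, a, 10, 20, 1), (21, t, 35, a, 13, 25, 1), (21, t, 35, a, 19, 24, 1), (21, t, 35, a, 40, 18, 1), (21, y, 23, k, 10, 20, 22), (21, y, 23, k, 10, 20, 27), (21, y, 23, k, 13, 25, 22), (21, y, 23, k, 13, 25, 27), (21, y, 23, k, 19, 24, 22), (21, y, 23, k, 19, 24, 27), (21, y, 23, k, 40, 18, 22), (21, y, 23, k, 40, 18, 27)}
σ[A ≤ 21 ∧ D = 40]: keep tuples satisfying A ≤ 21 ∧ D = 40 → {(21, a, 6, x, 40, 18, 27), (21, t, 35, a, 40, 18, 1), (21, y, 23, k, 40, 18, 22), (21, y, 23, k, 40, 18, 27)}
Projecting to E, B, A, C (1 duplicate(s) eliminated): {(21, 23, 18, y), (21, 35, 18, t), (21, 6, 18, a)}
σ[C = y ∧ B ≥ 23]: keep tuples satisfying C = y ∧ B ≥ 23 → {(21, 23, 18, y)}
Projecting to A, B: {(18, 23)}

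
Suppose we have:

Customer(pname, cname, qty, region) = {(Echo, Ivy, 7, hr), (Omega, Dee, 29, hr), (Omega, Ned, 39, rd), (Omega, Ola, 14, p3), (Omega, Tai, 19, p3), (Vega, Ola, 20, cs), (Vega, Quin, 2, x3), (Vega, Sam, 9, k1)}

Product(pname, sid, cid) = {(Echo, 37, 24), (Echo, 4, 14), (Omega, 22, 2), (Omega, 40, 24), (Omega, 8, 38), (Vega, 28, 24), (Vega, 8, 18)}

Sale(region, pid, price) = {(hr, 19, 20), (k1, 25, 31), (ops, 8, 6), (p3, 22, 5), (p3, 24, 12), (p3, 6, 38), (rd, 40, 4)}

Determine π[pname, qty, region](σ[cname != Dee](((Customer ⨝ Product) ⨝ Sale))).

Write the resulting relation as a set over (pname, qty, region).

Natural join on pname: {(Echo, Ivy, 7, hr, 37, 24), (Echo, Ivy, 7, hr, 4, 14), (Omega, Dee, 29, hr, 22, 2), (Omega, Dee, 29, hr, 40, 24), (Omega, Dee, 29, hr, 8, 38), (Omega, Ned, 39, rd, 22, 2), (Omega, Ned, 39, rd, 40, 24), (Omega, Ned, 39, rd, 8, 38), (Omega, Ola, 14, p3, 22, 2), (Omega, Ola, 14, p3, 40, 24), (Omega, Ola, 14, p3, 8, 38), (Omega, Tai, 19, p3, 22, 2), (Omega, Tai, 19, p3, 40, 24), (Omega, Tai, 19, p3, 8, 38), (Vega, Ola, 20, cs, 28, 24), (Vega, Ola, 20, cs, 8, 18), (Vega, Quin, 2, x3, 28, 24), (Vega, Quin, 2, x3, 8, 18), (Vega, Sam, 9, k1, 28, 24), (Vega, Sam, 9, k1, 8, 18)}
Natural join on region: {(Echo, Ivy, 7, hr, 37, 24, 19, 20), (Echo, Ivy, 7, hr, 4, 14, 19, 20), (Omega, Dee, 29, hr, 22, 2, 19, 20), (Omega, Dee, 29, hr, 40, 24, 19, 20), (Omega, Dee, 29, hr, 8, 38, 19, 20), (Omega, Ned, 39, rd, 22, 2, 40, 4), (Omega, Ned, 39, rd, 40, 24, 40, 4), (Omega, Ned, 39, rd, 8, 38, 40, 4), (Omega, Ola, 14, p3, 22, 2, 22, 5), (Omega, Ola, 14, p3, 22, 2, 24, 12), (Omega, Ola, 14, p3, 22, 2, 6, 38), (Omega, Ola, 14, p3, 40, 24, 22, 5), (Omega, Ola, 14, p3, 40, 24, 24, 12), (Omega, Ola, 14, p3, 40, 24, 6, 38), (Omega, Ola, 14, p3, 8, 38, 22, 5), (Omega, Ola, 14, p3, 8, 38, 24, 12), (Omega, Ola, 14, p3, 8, 38, 6, 38), (Omega, Tai, 19, p3, 22, 2, 22, 5), (Omega, Tai, 19, p3, 22, 2, 24, 12), (Omega, Tai, 19, p3, 22, 2, 6, 38), (Omega, Tai, 19, p3, 40, 24, 22, 5), (Omega, Tai, 19, p3, 40, 24, 24, 12), (Omega, Tai, 19, p3, 40, 24, 6, 38), (Omega, Tai, 19, p3, 8, 38, 22, 5), (Omega, Tai, 19, p3, 8, 38, 24, 12), (Omega, Tai, 19, p3, 8, 38, 6, 38), (Vega, Sam, 9, k1, 28, 24, 25, 31), (Vega, Sam, 9, k1, 8, 18, 25, 31)}
Selection cname != Dee: {(Echo, Ivy, 7, hr, 37, 24, 19, 20), (Echo, Ivy, 7, hr, 4, 14, 19, 20), (Omega, Ned, 39, rd, 22, 2, 40, 4), (Omega, Ned, 39, rd, 40, 24, 40, 4), (Omega, Ned, 39, rd, 8, 38, 40, 4), (Omega, Ola, 14, p3, 22, 2, 22, 5), (Omega, Ola, 14, p3, 22, 2, 24, 12), (Omega, Ola, 14, p3, 22, 2, 6, 38), (Omega, Ola, 14, p3, 40, 24, 22, 5), (Omega, Ola, 14, p3, 40, 24, 24, 12), (Omega, Ola, 14, p3, 40, 24, 6, 38), (Omega, Ola, 14, p3, 8, 38, 22, 5), (Omega, Ola, 14, p3, 8, 38, 24, 12), (Omega, Ola, 14, p3, 8, 38, 6, 38), (Omega, Tai, 19, p3, 22, 2, 22, 5), (Omega, Tai, 19, p3, 22, 2, 24, 12), (Omega, Tai, 19, p3, 22, 2, 6, 38), (Omega, Tai, 19, p3, 40, 24, 22, 5), (Omega, Tai, 19, p3, 40, 24, 24, 12), (Omega, Tai, 19, p3, 40, 24, 6, 38), (Omega, Tai, 19, p3, 8, 38, 22, 5), (Omega, Tai, 19, p3, 8, 38, 24, 12), (Omega, Tai, 19, p3, 8, 38, 6, 38), (Vega, Sam, 9, k1, 28, 24, 25, 31), (Vega, Sam, 9, k1, 8, 18, 25, 31)}
π[pname, qty, region]: project onto (pname, qty, region) (20 duplicate(s) eliminated) → {(Echo, 7, hr), (Omega, 14, p3), (Omega, 19, p3), (Omega, 39, rd), (Vega, 9, k1)}

{(Echo, 7, hr), (Omega, 14, p3), (Omega, 19, p3), (Omega, 39, rd), (Vega, 9, k1)}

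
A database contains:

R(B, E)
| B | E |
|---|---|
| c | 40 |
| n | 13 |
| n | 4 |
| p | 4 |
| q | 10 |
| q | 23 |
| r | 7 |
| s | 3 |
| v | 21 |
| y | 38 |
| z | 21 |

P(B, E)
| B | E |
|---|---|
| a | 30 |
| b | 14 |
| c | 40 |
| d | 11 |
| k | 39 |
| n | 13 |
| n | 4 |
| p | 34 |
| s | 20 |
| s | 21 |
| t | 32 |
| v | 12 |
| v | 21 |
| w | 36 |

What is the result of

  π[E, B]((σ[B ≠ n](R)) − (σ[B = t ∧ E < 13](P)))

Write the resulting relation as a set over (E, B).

Filtering on B ≠ n leaves {(c, 40), (p, 4), (q, 10), (q, 23), (r, 7), (s, 3), (v, 21), (y, 38), (z, 21)}.
Filtering on B = t ∧ E < 13 leaves {}.
Difference: {(c, 40), (p, 4), (q, 10), (q, 23), (r, 7), (s, 3), (v, 21), (y, 38), (z, 21)} with {} → {(c, 40), (p, 4), (q, 10), (q, 23), (r, 7), (s, 3), (v, 21), (y, 38), (z, 21)}
π_{E, B} gives {(10, q), (21, v), (21, z), (23, q), (3, s), (38, y), (4, p), (40, c), (7, r)}.

{(10, q), (21, v), (21, z), (23, q), (3, s), (38, y), (4, p), (40, c), (7, r)}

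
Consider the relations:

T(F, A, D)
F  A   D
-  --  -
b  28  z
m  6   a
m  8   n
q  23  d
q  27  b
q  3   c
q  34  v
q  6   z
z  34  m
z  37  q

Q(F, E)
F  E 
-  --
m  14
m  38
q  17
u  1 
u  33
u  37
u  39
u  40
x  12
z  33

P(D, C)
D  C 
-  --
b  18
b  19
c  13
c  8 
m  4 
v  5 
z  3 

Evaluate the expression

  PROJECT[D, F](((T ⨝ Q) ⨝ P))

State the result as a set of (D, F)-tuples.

T ⋈ Q (natural join on F): {(m, 6, a, 14), (m, 6, a, 38), (m, 8, n, 14), (m, 8, n, 38), (q, 23, d, 17), (q, 27, b, 17), (q, 3, c, 17), (q, 34, v, 17), (q, 6, z, 17), (z, 34, m, 33), (z, 37, q, 33)}
(T ⨝ Q) ⋈ P (natural join on D): {(q, 27, b, 17, 18), (q, 27, b, 17, 19), (q, 3, c, 17, 13), (q, 3, c, 17, 8), (q, 34, v, 17, 5), (q, 6, z, 17, 3), (z, 34, m, 33, 4)}
Projecting to D, F (2 duplicate(s) eliminated): {(b, q), (c, q), (m, z), (v, q), (z, q)}

{(b, q), (c, q), (m, z), (v, q), (z, q)}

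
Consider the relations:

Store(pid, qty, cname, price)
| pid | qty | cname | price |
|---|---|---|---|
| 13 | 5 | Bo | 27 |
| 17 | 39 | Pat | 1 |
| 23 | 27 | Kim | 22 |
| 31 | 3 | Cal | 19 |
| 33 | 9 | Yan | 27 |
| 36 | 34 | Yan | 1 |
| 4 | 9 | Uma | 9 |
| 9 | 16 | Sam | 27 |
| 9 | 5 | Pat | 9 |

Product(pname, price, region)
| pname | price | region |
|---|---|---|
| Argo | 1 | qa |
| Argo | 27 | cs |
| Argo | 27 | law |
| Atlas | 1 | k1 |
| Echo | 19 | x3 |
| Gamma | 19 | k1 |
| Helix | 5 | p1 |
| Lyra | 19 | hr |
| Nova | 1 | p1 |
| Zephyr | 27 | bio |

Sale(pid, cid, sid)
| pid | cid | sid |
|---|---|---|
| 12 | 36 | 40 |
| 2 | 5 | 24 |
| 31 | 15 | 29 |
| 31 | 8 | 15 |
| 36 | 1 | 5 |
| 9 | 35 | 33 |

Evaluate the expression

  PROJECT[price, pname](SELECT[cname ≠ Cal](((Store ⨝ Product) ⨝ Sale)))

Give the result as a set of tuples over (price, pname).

{(1, Argo), (1, Atlas), (1, Nova), (27, Argo), (27, Zephyr)}

Joining Store and Product on price yields {(13, 5, Bo, 27, Argo, cs), (13, 5, Bo, 27, Argo, law), (13, 5, Bo, 27, Zephyr, bio), (17, 39, Pat, 1, Argo, qa), (17, 39, Pat, 1, Atlas, k1), (17, 39, Pat, 1, Nova, p1), (31, 3, Cal, 19, Echo, x3), (31, 3, Cal, 19, Gamma, k1), (31, 3, Cal, 19, Lyra, hr), (33, 9, Yan, 27, Argo, cs), (33, 9, Yan, 27, Argo, law), (33, 9, Yan, 27, Zephyr, bio), (36, 34, Yan, 1, Argo, qa), (36, 34, Yan, 1, Atlas, k1), (36, 34, Yan, 1, Nova, p1), (9, 16, Sam, 27, Argo, cs), (9, 16, Sam, 27, Argo, law), (9, 16, Sam, 27, Zephyr, bio)}.
Joining (Store ⨝ Product) and Sale on pid yields {(31, 3, Cal, 19, Echo, x3, 15, 29), (31, 3, Cal, 19, Echo, x3, 8, 15), (31, 3, Cal, 19, Gamma, k1, 15, 29), (31, 3, Cal, 19, Gamma, k1, 8, 15), (31, 3, Cal, 19, Lyra, hr, 15, 29), (31, 3, Cal, 19, Lyra, hr, 8, 15), (36, 34, Yan, 1, Argo, qa, 1, 5), (36, 34, Yan, 1, Atlas, k1, 1, 5), (36, 34, Yan, 1, Nova, p1, 1, 5), (9, 16, Sam, 27, Argo, cs, 35, 33), (9, 16, Sam, 27, Argo, law, 35, 33), (9, 16, Sam, 27, Zephyr, bio, 35, 33)}.
σ[cname ≠ Cal]: keep tuples satisfying cname ≠ Cal → {(36, 34, Yan, 1, Argo, qa, 1, 5), (36, 34, Yan, 1, Atlas, k1, 1, 5), (36, 34, Yan, 1, Nova, p1, 1, 5), (9, 16, Sam, 27, Argo, cs, 35, 33), (9, 16, Sam, 27, Argo, law, 35, 33), (9, 16, Sam, 27, Zephyr, bio, 35, 33)}
Projecting to price, pname (1 duplicate(s) eliminated): {(1, Argo), (1, Atlas), (1, Nova), (27, Argo), (27, Zephyr)}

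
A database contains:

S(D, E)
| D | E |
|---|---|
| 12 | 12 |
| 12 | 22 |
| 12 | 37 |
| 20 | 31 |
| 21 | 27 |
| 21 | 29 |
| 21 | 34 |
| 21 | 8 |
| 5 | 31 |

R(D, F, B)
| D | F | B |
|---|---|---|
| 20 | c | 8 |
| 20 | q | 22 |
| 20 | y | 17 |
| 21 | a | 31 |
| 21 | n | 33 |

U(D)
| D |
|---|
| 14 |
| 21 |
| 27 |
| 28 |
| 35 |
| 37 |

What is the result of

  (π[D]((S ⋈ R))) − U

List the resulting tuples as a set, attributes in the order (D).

Natural join on D: {(20, 31, c, 8), (20, 31, q, 22), (20, 31, y, 17), (21, 27, a, 31), (21, 27, n, 33), (21, 29, a, 31), (21, 29, n, 33), (21, 34, a, 31), (21, 34, n, 33), (21, 8, a, 31), (21, 8, n, 33)}
π[D]: project onto (D) (9 duplicate(s) eliminated) → {20, 21}
Difference: {20, 21} with {14, 21, 27, 28, 35, 37} → {20}

{20}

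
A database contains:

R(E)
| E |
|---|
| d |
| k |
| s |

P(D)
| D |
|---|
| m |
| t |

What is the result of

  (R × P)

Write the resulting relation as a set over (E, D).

{(d, m), (d, t), (k, m), (k, t), (s, m), (s, t)}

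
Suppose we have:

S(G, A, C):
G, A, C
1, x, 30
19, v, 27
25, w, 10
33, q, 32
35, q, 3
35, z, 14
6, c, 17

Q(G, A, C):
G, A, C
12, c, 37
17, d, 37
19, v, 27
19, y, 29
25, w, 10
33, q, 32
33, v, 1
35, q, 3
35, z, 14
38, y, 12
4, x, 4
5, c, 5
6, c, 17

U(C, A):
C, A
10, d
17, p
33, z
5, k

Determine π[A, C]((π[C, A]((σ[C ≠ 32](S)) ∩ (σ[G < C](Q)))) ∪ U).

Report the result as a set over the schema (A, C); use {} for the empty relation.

Selection C ≠ 32: {(1, x, 30), (19, v, 27), (25, w, 10), (35, q, 3), (35, z, 14), (6, c, 17)}
Selection G < C: {(12, c, 37), (17, d, 37), (19, v, 27), (19, y, 29), (6, c, 17)}
Taking the intersection: {(19, v, 27), (6, c, 17)}
Keep only column(s) C, A: {(17, c), (27, v)}
Taking the union: {(10, d), (17, c), (17, p), (27, v), (33, z), (5, k)}
Keep only column(s) A, C: {(c, 17), (d, 10), (k, 5), (p, 17), (v, 27), (z, 33)}

{(c, 17), (d, 10), (k, 5), (p, 17), (v, 27), (z, 33)}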